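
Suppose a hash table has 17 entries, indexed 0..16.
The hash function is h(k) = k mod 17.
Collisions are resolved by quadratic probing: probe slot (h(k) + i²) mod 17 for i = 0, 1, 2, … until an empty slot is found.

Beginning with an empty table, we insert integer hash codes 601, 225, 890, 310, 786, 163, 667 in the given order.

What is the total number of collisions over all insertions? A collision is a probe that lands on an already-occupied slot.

7

601 hashes to 6; slot 6 is free => place at 6.
225 hashes to 4; slot 4 is free => place at 4.
890 hashes to 6; 6 taken => place at 7.
310 hashes to 4; 4 taken => place at 5.
786 hashes to 4; 4,5 taken => place at 8.
163 hashes to 10; slot 10 is free => place at 10.
667 hashes to 4; 4,5,8 taken => place at 13.
Table: [_, _, _, _, 225, 310, 601, 890, 786, _, 163, _, _, 667, _, _, _]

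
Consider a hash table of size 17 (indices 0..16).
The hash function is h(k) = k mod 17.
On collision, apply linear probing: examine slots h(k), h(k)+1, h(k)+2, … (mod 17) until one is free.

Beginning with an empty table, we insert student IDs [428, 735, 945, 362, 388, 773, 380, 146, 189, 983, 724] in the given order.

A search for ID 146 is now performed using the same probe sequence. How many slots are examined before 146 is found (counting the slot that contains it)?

2

428 hashes to 3; slot 3 is free -> place at 3.
735 hashes to 4; slot 4 is free -> place at 4.
945 hashes to 10; slot 10 is free -> place at 10.
362 hashes to 5; slot 5 is free -> place at 5.
388 hashes to 14; slot 14 is free -> place at 14.
773 hashes to 8; slot 8 is free -> place at 8.
380 hashes to 6; slot 6 is free -> place at 6.
146 hashes to 10; 10 taken -> place at 11.
189 hashes to 2; slot 2 is free -> place at 2.
983 hashes to 14; 14 taken -> place at 15.
724 hashes to 10; 10,11 taken -> place at 12.
Table: [-, -, 189, 428, 735, 362, 380, -, 773, -, 945, 146, 724, -, 388, 983, -]
Lookup 146: h=10, probe 10,11 → found at 11.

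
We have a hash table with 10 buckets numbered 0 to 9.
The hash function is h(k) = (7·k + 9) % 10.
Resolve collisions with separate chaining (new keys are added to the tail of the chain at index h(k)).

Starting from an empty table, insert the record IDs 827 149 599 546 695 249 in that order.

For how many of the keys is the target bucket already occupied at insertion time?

2

827 -> bucket 8
149 -> bucket 2
599 -> bucket 2 (collision)
546 -> bucket 1
695 -> bucket 4
249 -> bucket 2 (collision)
Final buckets:
0: -
1: 546
2: 149 -> 599 -> 249
3: -
4: 695
5: -
6: -
7: -
8: 827
9: -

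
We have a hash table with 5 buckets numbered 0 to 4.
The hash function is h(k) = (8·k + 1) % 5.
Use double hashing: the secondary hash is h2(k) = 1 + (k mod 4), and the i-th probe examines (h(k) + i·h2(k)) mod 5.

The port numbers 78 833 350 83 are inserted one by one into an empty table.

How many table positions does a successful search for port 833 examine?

78: h=0 => slot 0
833: h=0, h2=2, probe 0,2 => slot 2
350: h=1 => slot 1
83: h=0, h2=4, probe 0,4 => slot 4
Table: [78, 350, 833, -, 83]
Lookup 833: h=0, h2=2, probe 0,2 → found at 2.

2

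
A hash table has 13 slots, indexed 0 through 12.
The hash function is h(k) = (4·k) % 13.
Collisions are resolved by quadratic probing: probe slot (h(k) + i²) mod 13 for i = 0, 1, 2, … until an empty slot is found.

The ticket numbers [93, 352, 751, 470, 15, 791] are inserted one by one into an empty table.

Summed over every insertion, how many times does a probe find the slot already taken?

3

93 hashes to 8; slot 8 is free => place at 8.
352 hashes to 4; slot 4 is free => place at 4.
751 hashes to 1; slot 1 is free => place at 1.
470 hashes to 8; 8 taken => place at 9.
15 hashes to 8; 8,9 taken => place at 12.
791 hashes to 5; slot 5 is free => place at 5.
Table: [., 751, ., ., 352, 791, ., ., 93, 470, ., ., 15]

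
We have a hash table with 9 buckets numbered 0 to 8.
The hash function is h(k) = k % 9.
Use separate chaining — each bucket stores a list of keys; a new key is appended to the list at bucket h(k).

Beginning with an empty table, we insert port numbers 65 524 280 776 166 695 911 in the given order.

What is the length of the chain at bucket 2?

5

Insert 65: h=2, bucket 2 empty -> new chain.
Insert 524: h=2, bucket 2 nonempty -> append to chain.
Insert 280: h=1, bucket 1 empty -> new chain.
Insert 776: h=2, bucket 2 nonempty -> append to chain.
Insert 166: h=4, bucket 4 empty -> new chain.
Insert 695: h=2, bucket 2 nonempty -> append to chain.
Insert 911: h=2, bucket 2 nonempty -> append to chain.
Final buckets:
0: _
1: 280
2: 65 -> 524 -> 776 -> 695 -> 911
3: _
4: 166
5: _
6: _
7: _
8: _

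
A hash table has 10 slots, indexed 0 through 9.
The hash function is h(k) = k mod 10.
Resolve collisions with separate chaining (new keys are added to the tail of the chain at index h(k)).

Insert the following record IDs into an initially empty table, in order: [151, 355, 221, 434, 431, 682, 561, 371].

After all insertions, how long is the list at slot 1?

5

Insert 151: h=1, bucket 1 empty -> new chain.
Insert 355: h=5, bucket 5 empty -> new chain.
Insert 221: h=1, bucket 1 nonempty -> append to chain.
Insert 434: h=4, bucket 4 empty -> new chain.
Insert 431: h=1, bucket 1 nonempty -> append to chain.
Insert 682: h=2, bucket 2 empty -> new chain.
Insert 561: h=1, bucket 1 nonempty -> append to chain.
Insert 371: h=1, bucket 1 nonempty -> append to chain.
Final buckets:
0: —
1: 151 -> 221 -> 431 -> 561 -> 371
2: 682
3: —
4: 434
5: 355
6: —
7: —
8: —
9: —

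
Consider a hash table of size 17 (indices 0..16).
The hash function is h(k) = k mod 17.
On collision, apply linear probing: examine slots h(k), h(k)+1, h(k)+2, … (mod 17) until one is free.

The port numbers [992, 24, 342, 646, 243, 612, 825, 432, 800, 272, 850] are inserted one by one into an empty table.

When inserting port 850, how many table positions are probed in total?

992 hashes to 6; slot 6 is free → place at 6.
24 hashes to 7; slot 7 is free → place at 7.
342 hashes to 2; slot 2 is free → place at 2.
646 hashes to 0; slot 0 is free → place at 0.
243 hashes to 5; slot 5 is free → place at 5.
612 hashes to 0; 0 taken → place at 1.
825 hashes to 9; slot 9 is free → place at 9.
432 hashes to 7; 7 taken → place at 8.
800 hashes to 1; 1,2 taken → place at 3.
272 hashes to 0; 0,1,2,3 taken → place at 4.
850 hashes to 0; 0,1,2,3,4,5,6,7,8,9 taken → place at 10.
Table: [646, 612, 342, 800, 272, 243, 992, 24, 432, 825, 850, _, _, _, _, _, _]

11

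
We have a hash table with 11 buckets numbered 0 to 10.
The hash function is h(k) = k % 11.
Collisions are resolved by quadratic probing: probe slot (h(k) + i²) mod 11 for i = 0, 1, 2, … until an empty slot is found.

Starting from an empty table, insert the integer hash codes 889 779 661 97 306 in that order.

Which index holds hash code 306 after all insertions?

7

Insert 889: h=9, slot 9 empty => index 9.
Insert 779: h=9, slot 9 occupied => index 10.
Insert 661: h=1, slot 1 empty => index 1.
Insert 97: h=9, slots 9,10 occupied => index 2.
Insert 306: h=9, slots 9,10,2 occupied => index 7.
Table: [-, 661, 97, -, -, -, -, 306, -, 889, 779]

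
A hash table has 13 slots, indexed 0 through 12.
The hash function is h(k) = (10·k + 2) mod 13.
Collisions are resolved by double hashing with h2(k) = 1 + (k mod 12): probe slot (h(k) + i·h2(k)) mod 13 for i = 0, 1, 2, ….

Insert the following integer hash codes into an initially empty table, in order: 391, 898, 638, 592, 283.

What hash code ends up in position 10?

391: h=12 → slot 12
898: h=12, h2=11, probe 12,10 → slot 10
638: h=12, h2=3, probe 12,2 → slot 2
592: h=7 → slot 7
283: h=11 → slot 11
Table: [—, —, 638, —, —, —, —, 592, —, —, 898, 283, 391]

898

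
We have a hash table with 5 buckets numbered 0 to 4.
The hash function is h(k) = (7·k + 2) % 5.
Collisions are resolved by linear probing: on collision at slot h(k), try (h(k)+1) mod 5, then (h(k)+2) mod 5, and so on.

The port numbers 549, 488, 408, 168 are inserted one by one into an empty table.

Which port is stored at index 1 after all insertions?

549 hashes to 0; slot 0 is free → place at 0.
488 hashes to 3; slot 3 is free → place at 3.
408 hashes to 3; 3 taken → place at 4.
168 hashes to 3; 3,4,0 taken → place at 1.
Table: [549, 168, -, 488, 408]

168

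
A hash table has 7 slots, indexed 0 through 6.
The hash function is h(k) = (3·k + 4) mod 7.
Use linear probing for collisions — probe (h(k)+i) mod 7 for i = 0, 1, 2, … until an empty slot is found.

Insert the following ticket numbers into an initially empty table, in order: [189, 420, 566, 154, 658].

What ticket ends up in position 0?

189 hashes to 4; slot 4 is free → place at 4.
420 hashes to 4; 4 taken → place at 5.
566 hashes to 1; slot 1 is free → place at 1.
154 hashes to 4; 4,5 taken → place at 6.
658 hashes to 4; 4,5,6 taken → place at 0.
Table: [658, 566, —, —, 189, 420, 154]

658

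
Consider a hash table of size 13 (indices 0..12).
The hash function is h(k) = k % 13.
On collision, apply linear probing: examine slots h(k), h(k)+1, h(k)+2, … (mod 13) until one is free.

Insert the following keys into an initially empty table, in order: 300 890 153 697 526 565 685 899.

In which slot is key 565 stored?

9

300 hashes to 1; slot 1 is free → place at 1.
890 hashes to 6; slot 6 is free → place at 6.
153 hashes to 10; slot 10 is free → place at 10.
697 hashes to 8; slot 8 is free → place at 8.
526 hashes to 6; 6 taken → place at 7.
565 hashes to 6; 6,7,8 taken → place at 9.
685 hashes to 9; 9,10 taken → place at 11.
899 hashes to 2; slot 2 is free → place at 2.
Table: [., 300, 899, ., ., ., 890, 526, 697, 565, 153, 685, .]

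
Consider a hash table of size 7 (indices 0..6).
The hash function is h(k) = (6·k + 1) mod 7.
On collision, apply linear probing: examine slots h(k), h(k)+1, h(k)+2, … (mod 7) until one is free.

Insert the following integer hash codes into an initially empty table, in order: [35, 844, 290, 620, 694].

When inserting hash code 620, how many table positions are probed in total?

3

Insert 35: h=1, slot 1 empty -> index 1.
Insert 844: h=4, slot 4 empty -> index 4.
Insert 290: h=5, slot 5 empty -> index 5.
Insert 620: h=4, slots 4,5 occupied -> index 6.
Insert 694: h=0, slot 0 empty -> index 0.
Table: [694, 35, —, —, 844, 290, 620]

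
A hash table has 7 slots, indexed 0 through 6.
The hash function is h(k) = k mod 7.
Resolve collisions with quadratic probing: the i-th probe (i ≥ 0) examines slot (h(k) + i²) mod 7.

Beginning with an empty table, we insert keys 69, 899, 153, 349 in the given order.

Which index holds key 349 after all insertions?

Insert 69: h=6, slot 6 empty → index 6.
Insert 899: h=3, slot 3 empty → index 3.
Insert 153: h=6, slot 6 occupied → index 0.
Insert 349: h=6, slots 6,0,3 occupied → index 1.
Table: [153, 349, _, 899, _, _, 69]

1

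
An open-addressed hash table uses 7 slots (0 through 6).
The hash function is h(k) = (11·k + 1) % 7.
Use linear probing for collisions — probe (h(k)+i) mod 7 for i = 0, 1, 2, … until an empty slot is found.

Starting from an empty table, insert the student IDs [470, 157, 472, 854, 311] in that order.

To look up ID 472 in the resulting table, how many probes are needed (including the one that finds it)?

470: h=5 -> slot 5
157: h=6 -> slot 6
472: h=6, probe 6,0 -> slot 0
854: h=1 -> slot 1
311: h=6, probe 6,0,1,2 -> slot 2
Table: [472, 854, 311, ., ., 470, 157]
Lookup 472: h=6, probe 6,0 → found at 0.

2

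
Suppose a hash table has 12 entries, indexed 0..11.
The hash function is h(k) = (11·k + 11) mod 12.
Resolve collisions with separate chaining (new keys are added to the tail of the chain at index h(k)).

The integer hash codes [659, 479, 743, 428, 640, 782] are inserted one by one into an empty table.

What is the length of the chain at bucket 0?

3

Insert 659: h=0, bucket 0 empty → new chain.
Insert 479: h=0, bucket 0 nonempty → append to chain.
Insert 743: h=0, bucket 0 nonempty → append to chain.
Insert 428: h=3, bucket 3 empty → new chain.
Insert 640: h=7, bucket 7 empty → new chain.
Insert 782: h=9, bucket 9 empty → new chain.
Final buckets:
0: 659 -> 479 -> 743
1: —
2: —
3: 428
4: —
5: —
6: —
7: 640
8: —
9: 782
10: —
11: —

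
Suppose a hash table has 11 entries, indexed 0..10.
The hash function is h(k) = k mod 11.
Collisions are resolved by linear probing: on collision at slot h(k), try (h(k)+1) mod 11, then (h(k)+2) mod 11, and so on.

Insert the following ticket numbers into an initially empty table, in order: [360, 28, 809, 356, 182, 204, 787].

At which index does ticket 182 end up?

9

360: h=8 → slot 8
28: h=6 → slot 6
809: h=6, probe 6,7 → slot 7
356: h=4 → slot 4
182: h=6, probe 6,7,8,9 → slot 9
204: h=6, probe 6,7,8,9,10 → slot 10
787: h=6, probe 6,7,8,9,10,0 → slot 0
Table: [787, -, -, -, 356, -, 28, 809, 360, 182, 204]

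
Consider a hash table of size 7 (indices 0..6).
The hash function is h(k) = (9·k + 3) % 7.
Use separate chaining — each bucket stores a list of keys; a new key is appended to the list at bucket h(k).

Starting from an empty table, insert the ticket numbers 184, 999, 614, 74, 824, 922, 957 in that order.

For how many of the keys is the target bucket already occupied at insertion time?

4

184 → bucket 0
999 → bucket 6
614 → bucket 6 (collision)
74 → bucket 4
824 → bucket 6 (collision)
922 → bucket 6 (collision)
957 → bucket 6 (collision)
Final buckets:
0: 184
1: —
2: —
3: —
4: 74
5: —
6: 999 -> 614 -> 824 -> 922 -> 957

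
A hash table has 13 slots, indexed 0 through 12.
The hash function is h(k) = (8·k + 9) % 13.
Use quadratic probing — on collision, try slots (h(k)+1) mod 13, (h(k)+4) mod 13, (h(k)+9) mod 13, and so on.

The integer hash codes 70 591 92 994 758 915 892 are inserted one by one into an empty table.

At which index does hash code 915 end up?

Insert 70: h=10, slot 10 empty -> index 10.
Insert 591: h=5, slot 5 empty -> index 5.
Insert 92: h=4, slot 4 empty -> index 4.
Insert 994: h=5, slot 5 occupied -> index 6.
Insert 758: h=2, slot 2 empty -> index 2.
Insert 915: h=10, slot 10 occupied -> index 11.
Insert 892: h=8, slot 8 empty -> index 8.
Table: [_, _, 758, _, 92, 591, 994, _, 892, _, 70, 915, _]

11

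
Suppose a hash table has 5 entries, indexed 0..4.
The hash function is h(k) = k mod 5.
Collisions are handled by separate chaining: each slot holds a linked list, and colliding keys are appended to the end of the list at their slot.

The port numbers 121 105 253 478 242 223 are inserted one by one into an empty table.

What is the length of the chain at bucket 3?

3

Insert 121: h=1, bucket 1 empty -> new chain.
Insert 105: h=0, bucket 0 empty -> new chain.
Insert 253: h=3, bucket 3 empty -> new chain.
Insert 478: h=3, bucket 3 nonempty -> append to chain.
Insert 242: h=2, bucket 2 empty -> new chain.
Insert 223: h=3, bucket 3 nonempty -> append to chain.
Final buckets:
0: 105
1: 121
2: 242
3: 253 -> 478 -> 223
4: _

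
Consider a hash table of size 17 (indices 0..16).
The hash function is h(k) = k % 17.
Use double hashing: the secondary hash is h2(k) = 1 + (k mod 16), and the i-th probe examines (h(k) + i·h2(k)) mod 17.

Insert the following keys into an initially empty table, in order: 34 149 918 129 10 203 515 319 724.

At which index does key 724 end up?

15

Insert 34: h=0, slot 0 empty => index 0.
Insert 149: h=13, slot 13 empty => index 13.
Insert 918: h=0, h2=7, slot 0 occupied => index 7.
Insert 129: h=10, slot 10 empty => index 10.
Insert 10: h=10, h2=11, slot 10 occupied => index 4.
Insert 203: h=16, slot 16 empty => index 16.
Insert 515: h=5, slot 5 empty => index 5.
Insert 319: h=13, h2=16, slot 13 occupied => index 12.
Insert 724: h=10, h2=5, slot 10 occupied => index 15.
Table: [34, -, -, -, 10, 515, -, 918, -, -, 129, -, 319, 149, -, 724, 203]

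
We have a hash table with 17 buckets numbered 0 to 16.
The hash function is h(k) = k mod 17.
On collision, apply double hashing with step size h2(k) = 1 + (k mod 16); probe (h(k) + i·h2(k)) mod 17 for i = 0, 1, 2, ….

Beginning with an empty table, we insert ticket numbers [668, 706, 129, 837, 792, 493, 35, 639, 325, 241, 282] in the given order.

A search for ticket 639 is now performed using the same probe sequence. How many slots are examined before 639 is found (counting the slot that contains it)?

3

668 hashes to 5; slot 5 is free -> place at 5.
706 hashes to 9; slot 9 is free -> place at 9.
129 hashes to 10; slot 10 is free -> place at 10.
837 hashes to 4; slot 4 is free -> place at 4.
792 hashes to 10, h2=9; 10 taken -> place at 2.
493 hashes to 0; slot 0 is free -> place at 0.
35 hashes to 1; slot 1 is free -> place at 1.
639 hashes to 10, h2=16; 10,9 taken -> place at 8.
325 hashes to 2, h2=6; 2,8 taken -> place at 14.
241 hashes to 3; slot 3 is free -> place at 3.
282 hashes to 10, h2=11; 10,4 taken -> place at 15.
Table: [493, 35, 792, 241, 837, 668, —, —, 639, 706, 129, —, —, —, 325, 282, —]
Lookup 639: h=10, h2=16, probe 10,9,8 → found at 8.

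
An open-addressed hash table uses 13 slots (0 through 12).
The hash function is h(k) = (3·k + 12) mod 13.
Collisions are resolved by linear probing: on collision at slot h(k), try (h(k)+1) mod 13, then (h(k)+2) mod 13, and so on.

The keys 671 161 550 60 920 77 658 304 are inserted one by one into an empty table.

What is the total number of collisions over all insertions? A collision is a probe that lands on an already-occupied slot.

6

671: h=10 => slot 10
161: h=1 => slot 1
550: h=11 => slot 11
60: h=10, probe 10,11,12 => slot 12
920: h=3 => slot 3
77: h=9 => slot 9
658: h=10, probe 10,11,12,0 => slot 0
304: h=1, probe 1,2 => slot 2
Table: [658, 161, 304, 920, ∅, ∅, ∅, ∅, ∅, 77, 671, 550, 60]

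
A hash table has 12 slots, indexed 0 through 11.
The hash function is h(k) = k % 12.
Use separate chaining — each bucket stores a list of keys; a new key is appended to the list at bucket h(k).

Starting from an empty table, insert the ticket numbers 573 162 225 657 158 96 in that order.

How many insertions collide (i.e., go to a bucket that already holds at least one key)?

2

573 → bucket 9
162 → bucket 6
225 → bucket 9 (collision)
657 → bucket 9 (collision)
158 → bucket 2
96 → bucket 0
Final buckets:
0: 96
1: .
2: 158
3: .
4: .
5: .
6: 162
7: .
8: .
9: 573 -> 225 -> 657
10: .
11: .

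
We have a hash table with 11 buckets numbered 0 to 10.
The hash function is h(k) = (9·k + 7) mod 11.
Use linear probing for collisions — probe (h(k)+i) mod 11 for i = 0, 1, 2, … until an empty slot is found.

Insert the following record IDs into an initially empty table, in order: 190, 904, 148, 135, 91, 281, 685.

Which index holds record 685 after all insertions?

190: h=1 → slot 1
904: h=3 → slot 3
148: h=8 → slot 8
135: h=1, probe 1,2 → slot 2
91: h=1, probe 1,2,3,4 → slot 4
281: h=6 → slot 6
685: h=1, probe 1,2,3,4,5 → slot 5
Table: [-, 190, 135, 904, 91, 685, 281, -, 148, -, -]

5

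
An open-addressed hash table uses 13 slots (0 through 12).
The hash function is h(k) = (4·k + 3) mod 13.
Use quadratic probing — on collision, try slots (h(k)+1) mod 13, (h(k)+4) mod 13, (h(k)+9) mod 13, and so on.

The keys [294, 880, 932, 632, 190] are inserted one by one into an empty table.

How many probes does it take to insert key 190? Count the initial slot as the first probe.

4

294: h=9 -> slot 9
880: h=0 -> slot 0
932: h=0, probe 0,1 -> slot 1
632: h=9, probe 9,10 -> slot 10
190: h=9, probe 9,10,0,5 -> slot 5
Table: [880, 932, -, -, -, 190, -, -, -, 294, 632, -, -]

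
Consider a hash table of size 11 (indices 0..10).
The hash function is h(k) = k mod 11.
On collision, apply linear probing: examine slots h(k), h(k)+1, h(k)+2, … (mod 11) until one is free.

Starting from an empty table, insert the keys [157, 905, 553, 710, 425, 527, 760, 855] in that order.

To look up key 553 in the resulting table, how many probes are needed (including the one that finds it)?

3

Insert 157: h=3, slot 3 empty → index 3.
Insert 905: h=3, slot 3 occupied → index 4.
Insert 553: h=3, slots 3,4 occupied → index 5.
Insert 710: h=6, slot 6 empty → index 6.
Insert 425: h=7, slot 7 empty → index 7.
Insert 527: h=10, slot 10 empty → index 10.
Insert 760: h=1, slot 1 empty → index 1.
Insert 855: h=8, slot 8 empty → index 8.
Table: [-, 760, -, 157, 905, 553, 710, 425, 855, -, 527]
Lookup 553: h=3, probe 3,4,5 → found at 5.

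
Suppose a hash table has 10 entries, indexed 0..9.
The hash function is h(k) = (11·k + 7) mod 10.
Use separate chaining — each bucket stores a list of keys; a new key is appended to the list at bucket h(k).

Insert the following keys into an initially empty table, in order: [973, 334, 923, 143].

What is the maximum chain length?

3

973 -> bucket 0
334 -> bucket 1
923 -> bucket 0 (collision)
143 -> bucket 0 (collision)
Final buckets:
0: 973 -> 923 -> 143
1: 334
2: .
3: .
4: .
5: .
6: .
7: .
8: .
9: .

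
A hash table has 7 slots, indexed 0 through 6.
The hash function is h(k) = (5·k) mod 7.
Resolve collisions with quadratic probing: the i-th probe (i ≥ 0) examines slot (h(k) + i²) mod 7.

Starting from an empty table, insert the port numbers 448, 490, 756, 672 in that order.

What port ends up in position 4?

448 hashes to 0; slot 0 is free → place at 0.
490 hashes to 0; 0 taken → place at 1.
756 hashes to 0; 0,1 taken → place at 4.
672 hashes to 0; 0,1,4 taken → place at 2.
Table: [448, 490, 672, ., 756, ., .]

756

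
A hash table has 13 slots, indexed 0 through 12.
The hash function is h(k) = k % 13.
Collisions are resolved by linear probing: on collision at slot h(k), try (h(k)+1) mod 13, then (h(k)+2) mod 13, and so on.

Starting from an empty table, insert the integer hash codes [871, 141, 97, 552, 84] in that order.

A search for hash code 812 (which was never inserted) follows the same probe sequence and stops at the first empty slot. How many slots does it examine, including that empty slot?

4

Insert 871: h=0, slot 0 empty -> index 0.
Insert 141: h=11, slot 11 empty -> index 11.
Insert 97: h=6, slot 6 empty -> index 6.
Insert 552: h=6, slot 6 occupied -> index 7.
Insert 84: h=6, slots 6,7 occupied -> index 8.
Table: [871, ., ., ., ., ., 97, 552, 84, ., ., 141, .]
Lookup 812: h=6, probe 6,7,8,9 → slot 9 empty, not found.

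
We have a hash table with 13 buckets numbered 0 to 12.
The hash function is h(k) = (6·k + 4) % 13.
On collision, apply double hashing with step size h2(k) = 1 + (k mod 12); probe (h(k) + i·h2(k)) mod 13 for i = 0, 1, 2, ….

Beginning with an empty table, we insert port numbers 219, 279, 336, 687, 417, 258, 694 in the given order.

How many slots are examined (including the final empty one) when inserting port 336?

2

219: h=5 => slot 5
279: h=1 => slot 1
336: h=5, h2=1, probe 5,6 => slot 6
687: h=5, h2=4, probe 5,9 => slot 9
417: h=10 => slot 10
258: h=5, h2=7, probe 5,12 => slot 12
694: h=8 => slot 8
Table: [-, 279, -, -, -, 219, 336, -, 694, 687, 417, -, 258]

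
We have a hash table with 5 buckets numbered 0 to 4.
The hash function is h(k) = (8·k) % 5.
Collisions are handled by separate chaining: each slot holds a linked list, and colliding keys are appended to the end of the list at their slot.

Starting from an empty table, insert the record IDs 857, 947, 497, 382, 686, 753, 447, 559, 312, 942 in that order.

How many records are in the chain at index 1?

Insert 857: h=1, bucket 1 empty → new chain.
Insert 947: h=1, bucket 1 nonempty → append to chain.
Insert 497: h=1, bucket 1 nonempty → append to chain.
Insert 382: h=1, bucket 1 nonempty → append to chain.
Insert 686: h=3, bucket 3 empty → new chain.
Insert 753: h=4, bucket 4 empty → new chain.
Insert 447: h=1, bucket 1 nonempty → append to chain.
Insert 559: h=2, bucket 2 empty → new chain.
Insert 312: h=1, bucket 1 nonempty → append to chain.
Insert 942: h=1, bucket 1 nonempty → append to chain.
Final buckets:
0: _
1: 857 -> 947 -> 497 -> 382 -> 447 -> 312 -> 942
2: 559
3: 686
4: 753

7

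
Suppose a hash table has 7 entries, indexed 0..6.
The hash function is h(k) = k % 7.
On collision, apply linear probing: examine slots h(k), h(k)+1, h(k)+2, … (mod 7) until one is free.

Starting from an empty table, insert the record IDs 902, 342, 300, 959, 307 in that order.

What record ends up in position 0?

902 hashes to 6; slot 6 is free → place at 6.
342 hashes to 6; 6 taken → place at 0.
300 hashes to 6; 6,0 taken → place at 1.
959 hashes to 0; 0,1 taken → place at 2.
307 hashes to 6; 6,0,1,2 taken → place at 3.
Table: [342, 300, 959, 307, -, -, 902]

342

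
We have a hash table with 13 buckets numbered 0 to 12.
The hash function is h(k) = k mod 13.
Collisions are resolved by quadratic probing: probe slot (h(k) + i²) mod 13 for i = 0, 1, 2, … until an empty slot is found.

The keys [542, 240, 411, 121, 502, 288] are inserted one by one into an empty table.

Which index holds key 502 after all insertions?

12

542 hashes to 9; slot 9 is free -> place at 9.
240 hashes to 6; slot 6 is free -> place at 6.
411 hashes to 8; slot 8 is free -> place at 8.
121 hashes to 4; slot 4 is free -> place at 4.
502 hashes to 8; 8,9 taken -> place at 12.
288 hashes to 2; slot 2 is free -> place at 2.
Table: [_, _, 288, _, 121, _, 240, _, 411, 542, _, _, 502]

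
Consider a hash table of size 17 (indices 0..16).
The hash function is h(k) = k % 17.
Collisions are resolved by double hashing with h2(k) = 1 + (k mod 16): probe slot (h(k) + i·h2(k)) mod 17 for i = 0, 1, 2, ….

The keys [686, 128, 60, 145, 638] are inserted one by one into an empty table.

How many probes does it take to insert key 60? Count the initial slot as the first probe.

2

686 hashes to 6; slot 6 is free -> place at 6.
128 hashes to 9; slot 9 is free -> place at 9.
60 hashes to 9, h2=13; 9 taken -> place at 5.
145 hashes to 9, h2=2; 9 taken -> place at 11.
638 hashes to 9, h2=15; 9 taken -> place at 7.
Table: [_, _, _, _, _, 60, 686, 638, _, 128, _, 145, _, _, _, _, _]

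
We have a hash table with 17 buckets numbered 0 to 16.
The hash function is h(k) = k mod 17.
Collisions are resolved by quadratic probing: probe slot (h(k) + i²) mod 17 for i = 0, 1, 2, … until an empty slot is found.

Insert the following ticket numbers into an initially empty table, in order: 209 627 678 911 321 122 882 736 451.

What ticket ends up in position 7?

882

209: h=5 => slot 5
627: h=15 => slot 15
678: h=15, probe 15,16 => slot 16
911: h=10 => slot 10
321: h=15, probe 15,16,2 => slot 2
122: h=3 => slot 3
882: h=15, probe 15,16,2,7 => slot 7
736: h=5, probe 5,6 => slot 6
451: h=9 => slot 9
Table: [—, —, 321, 122, —, 209, 736, 882, —, 451, 911, —, —, —, —, 627, 678]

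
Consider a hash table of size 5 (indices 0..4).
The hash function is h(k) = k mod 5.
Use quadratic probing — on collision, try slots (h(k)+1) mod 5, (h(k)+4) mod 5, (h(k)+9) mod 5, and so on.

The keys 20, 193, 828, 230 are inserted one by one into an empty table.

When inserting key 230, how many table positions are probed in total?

2

20 hashes to 0; slot 0 is free => place at 0.
193 hashes to 3; slot 3 is free => place at 3.
828 hashes to 3; 3 taken => place at 4.
230 hashes to 0; 0 taken => place at 1.
Table: [20, 230, _, 193, 828]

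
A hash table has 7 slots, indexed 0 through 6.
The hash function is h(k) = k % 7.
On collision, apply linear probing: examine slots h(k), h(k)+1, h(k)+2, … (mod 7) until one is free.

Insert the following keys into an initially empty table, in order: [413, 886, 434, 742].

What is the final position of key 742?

2

413 hashes to 0; slot 0 is free → place at 0.
886 hashes to 4; slot 4 is free → place at 4.
434 hashes to 0; 0 taken → place at 1.
742 hashes to 0; 0,1 taken → place at 2.
Table: [413, 434, 742, _, 886, _, _]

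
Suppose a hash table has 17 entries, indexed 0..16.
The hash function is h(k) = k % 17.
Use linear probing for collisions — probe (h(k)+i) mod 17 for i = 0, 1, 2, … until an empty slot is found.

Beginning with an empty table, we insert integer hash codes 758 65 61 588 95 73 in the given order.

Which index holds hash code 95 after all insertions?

13

758: h=10 -> slot 10
65: h=14 -> slot 14
61: h=10, probe 10,11 -> slot 11
588: h=10, probe 10,11,12 -> slot 12
95: h=10, probe 10,11,12,13 -> slot 13
73: h=5 -> slot 5
Table: [∅, ∅, ∅, ∅, ∅, 73, ∅, ∅, ∅, ∅, 758, 61, 588, 95, 65, ∅, ∅]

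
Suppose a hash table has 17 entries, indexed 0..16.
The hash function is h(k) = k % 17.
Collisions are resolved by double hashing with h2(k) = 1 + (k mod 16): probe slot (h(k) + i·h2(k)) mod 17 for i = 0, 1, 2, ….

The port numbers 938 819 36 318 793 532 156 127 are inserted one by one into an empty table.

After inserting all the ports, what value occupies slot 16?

Insert 938: h=3, slot 3 empty → index 3.
Insert 819: h=3, h2=4, slot 3 occupied → index 7.
Insert 36: h=2, slot 2 empty → index 2.
Insert 318: h=12, slot 12 empty → index 12.
Insert 793: h=11, slot 11 empty → index 11.
Insert 532: h=5, slot 5 empty → index 5.
Insert 156: h=3, h2=13, slot 3 occupied → index 16.
Insert 127: h=8, slot 8 empty → index 8.
Table: [-, -, 36, 938, -, 532, -, 819, 127, -, -, 793, 318, -, -, -, 156]

156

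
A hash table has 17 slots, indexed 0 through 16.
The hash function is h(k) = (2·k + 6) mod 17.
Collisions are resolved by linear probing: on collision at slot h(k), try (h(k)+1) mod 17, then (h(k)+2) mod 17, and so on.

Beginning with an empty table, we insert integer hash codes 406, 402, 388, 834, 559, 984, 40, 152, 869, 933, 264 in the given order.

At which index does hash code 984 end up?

Insert 406: h=2, slot 2 empty -> index 2.
Insert 402: h=11, slot 11 empty -> index 11.
Insert 388: h=0, slot 0 empty -> index 0.
Insert 834: h=8, slot 8 empty -> index 8.
Insert 559: h=2, slot 2 occupied -> index 3.
Insert 984: h=2, slots 2,3 occupied -> index 4.
Insert 40: h=1, slot 1 empty -> index 1.
Insert 152: h=4, slot 4 occupied -> index 5.
Insert 869: h=10, slot 10 empty -> index 10.
Insert 933: h=2, slots 2,3,4,5 occupied -> index 6.
Insert 264: h=7, slot 7 empty -> index 7.
Table: [388, 40, 406, 559, 984, 152, 933, 264, 834, ., 869, 402, ., ., ., ., .]

4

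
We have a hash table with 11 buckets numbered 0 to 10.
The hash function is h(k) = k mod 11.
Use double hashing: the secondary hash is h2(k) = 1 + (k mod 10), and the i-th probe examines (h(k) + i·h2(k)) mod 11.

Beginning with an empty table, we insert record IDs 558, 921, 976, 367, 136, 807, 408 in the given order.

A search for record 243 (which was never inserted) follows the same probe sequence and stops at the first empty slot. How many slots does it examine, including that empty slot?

558: h=8 → slot 8
921: h=8, h2=2, probe 8,10 → slot 10
976: h=8, h2=7, probe 8,4 → slot 4
367: h=4, h2=8, probe 4,1 → slot 1
136: h=4, h2=7, probe 4,0 → slot 0
807: h=4, h2=8, probe 4,1,9 → slot 9
408: h=1, h2=9, probe 1,10,8,6 → slot 6
Table: [136, 367, —, —, 976, —, 408, —, 558, 807, 921]
Lookup 243: h=1, h2=4, probe 1,5 → slot 5 empty, not found.

2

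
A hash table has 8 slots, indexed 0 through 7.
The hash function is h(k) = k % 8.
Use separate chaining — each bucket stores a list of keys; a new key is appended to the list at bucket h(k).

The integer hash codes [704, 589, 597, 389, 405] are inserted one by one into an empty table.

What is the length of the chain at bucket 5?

Insert 704: h=0, bucket 0 empty -> new chain.
Insert 589: h=5, bucket 5 empty -> new chain.
Insert 597: h=5, bucket 5 nonempty -> append to chain.
Insert 389: h=5, bucket 5 nonempty -> append to chain.
Insert 405: h=5, bucket 5 nonempty -> append to chain.
Final buckets:
0: 704
1: _
2: _
3: _
4: _
5: 589 -> 597 -> 389 -> 405
6: _
7: _

4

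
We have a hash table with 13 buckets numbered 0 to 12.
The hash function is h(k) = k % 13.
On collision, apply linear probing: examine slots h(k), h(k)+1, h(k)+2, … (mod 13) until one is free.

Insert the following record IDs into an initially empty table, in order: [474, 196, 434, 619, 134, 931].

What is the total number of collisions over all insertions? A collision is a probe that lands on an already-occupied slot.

1

Insert 474: h=6, slot 6 empty -> index 6.
Insert 196: h=1, slot 1 empty -> index 1.
Insert 434: h=5, slot 5 empty -> index 5.
Insert 619: h=8, slot 8 empty -> index 8.
Insert 134: h=4, slot 4 empty -> index 4.
Insert 931: h=8, slot 8 occupied -> index 9.
Table: [∅, 196, ∅, ∅, 134, 434, 474, ∅, 619, 931, ∅, ∅, ∅]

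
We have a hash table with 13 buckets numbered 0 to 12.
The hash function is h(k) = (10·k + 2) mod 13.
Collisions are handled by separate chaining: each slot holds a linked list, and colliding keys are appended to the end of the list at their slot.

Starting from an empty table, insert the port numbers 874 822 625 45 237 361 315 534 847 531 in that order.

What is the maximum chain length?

874 -> bucket 6
822 -> bucket 6 (collision)
625 -> bucket 12
45 -> bucket 10
237 -> bucket 6 (collision)
361 -> bucket 11
315 -> bucket 6 (collision)
534 -> bucket 12 (collision)
847 -> bucket 9
531 -> bucket 8
Final buckets:
0: _
1: _
2: _
3: _
4: _
5: _
6: 874 -> 822 -> 237 -> 315
7: _
8: 531
9: 847
10: 45
11: 361
12: 625 -> 534

4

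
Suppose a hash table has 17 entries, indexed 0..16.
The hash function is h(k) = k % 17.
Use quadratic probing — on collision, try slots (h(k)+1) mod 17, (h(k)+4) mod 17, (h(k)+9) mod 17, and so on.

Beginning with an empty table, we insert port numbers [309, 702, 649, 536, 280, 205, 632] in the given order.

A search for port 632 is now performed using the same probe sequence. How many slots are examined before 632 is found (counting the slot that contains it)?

309: h=3 → slot 3
702: h=5 → slot 5
649: h=3, probe 3,4 → slot 4
536: h=9 → slot 9
280: h=8 → slot 8
205: h=1 → slot 1
632: h=3, probe 3,4,7 → slot 7
Table: [-, 205, -, 309, 649, 702, -, 632, 280, 536, -, -, -, -, -, -, -]
Lookup 632: h=3, probe 3,4,7 → found at 7.

3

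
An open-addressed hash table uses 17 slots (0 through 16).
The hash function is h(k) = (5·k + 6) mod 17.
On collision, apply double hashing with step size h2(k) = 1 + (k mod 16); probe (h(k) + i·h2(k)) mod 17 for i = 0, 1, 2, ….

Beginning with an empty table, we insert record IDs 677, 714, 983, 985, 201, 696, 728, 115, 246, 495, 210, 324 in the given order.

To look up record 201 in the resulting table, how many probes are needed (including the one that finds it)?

3

677: h=8 -> slot 8
714: h=6 -> slot 6
983: h=8, h2=8, probe 8,16 -> slot 16
985: h=1 -> slot 1
201: h=8, h2=10, probe 8,1,11 -> slot 11
696: h=1, h2=9, probe 1,10 -> slot 10
728: h=8, h2=9, probe 8,0 -> slot 0
115: h=3 -> slot 3
246: h=12 -> slot 12
495: h=16, h2=16, probe 16,15 -> slot 15
210: h=2 -> slot 2
324: h=11, h2=5, probe 11,16,4 -> slot 4
Table: [728, 985, 210, 115, 324, -, 714, -, 677, -, 696, 201, 246, -, -, 495, 983]
Lookup 201: h=8, h2=10, probe 8,1,11 → found at 11.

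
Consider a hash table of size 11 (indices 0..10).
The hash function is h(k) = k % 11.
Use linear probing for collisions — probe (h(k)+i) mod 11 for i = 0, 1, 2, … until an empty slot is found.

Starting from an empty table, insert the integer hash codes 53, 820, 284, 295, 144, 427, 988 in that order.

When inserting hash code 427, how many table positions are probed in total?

5

53: h=9 => slot 9
820: h=6 => slot 6
284: h=9, probe 9,10 => slot 10
295: h=9, probe 9,10,0 => slot 0
144: h=1 => slot 1
427: h=9, probe 9,10,0,1,2 => slot 2
988: h=9, probe 9,10,0,1,2,3 => slot 3
Table: [295, 144, 427, 988, —, —, 820, —, —, 53, 284]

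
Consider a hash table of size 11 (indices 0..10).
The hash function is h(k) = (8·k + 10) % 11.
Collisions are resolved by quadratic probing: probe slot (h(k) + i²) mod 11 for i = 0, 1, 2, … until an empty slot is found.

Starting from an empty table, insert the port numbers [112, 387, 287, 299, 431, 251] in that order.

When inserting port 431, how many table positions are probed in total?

112 hashes to 4; slot 4 is free -> place at 4.
387 hashes to 4; 4 taken -> place at 5.
287 hashes to 7; slot 7 is free -> place at 7.
299 hashes to 4; 4,5 taken -> place at 8.
431 hashes to 4; 4,5,8 taken -> place at 2.
251 hashes to 5; 5 taken -> place at 6.
Table: [., ., 431, ., 112, 387, 251, 287, 299, ., .]

4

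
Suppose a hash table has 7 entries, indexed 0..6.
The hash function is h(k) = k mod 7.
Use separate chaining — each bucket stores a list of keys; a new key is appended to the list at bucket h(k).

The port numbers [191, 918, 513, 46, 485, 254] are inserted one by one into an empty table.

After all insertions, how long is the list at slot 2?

191 -> bucket 2
918 -> bucket 1
513 -> bucket 2 (collision)
46 -> bucket 4
485 -> bucket 2 (collision)
254 -> bucket 2 (collision)
Final buckets:
0: —
1: 918
2: 191 -> 513 -> 485 -> 254
3: —
4: 46
5: —
6: —

4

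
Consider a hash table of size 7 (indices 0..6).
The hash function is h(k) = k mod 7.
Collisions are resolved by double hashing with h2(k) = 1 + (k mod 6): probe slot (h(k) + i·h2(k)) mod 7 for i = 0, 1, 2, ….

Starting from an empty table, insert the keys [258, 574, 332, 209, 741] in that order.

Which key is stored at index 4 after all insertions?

741

258 hashes to 6; slot 6 is free → place at 6.
574 hashes to 0; slot 0 is free → place at 0.
332 hashes to 3; slot 3 is free → place at 3.
209 hashes to 6, h2=6; 6 taken → place at 5.
741 hashes to 6, h2=4; 6,3,0 taken → place at 4.
Table: [574, -, -, 332, 741, 209, 258]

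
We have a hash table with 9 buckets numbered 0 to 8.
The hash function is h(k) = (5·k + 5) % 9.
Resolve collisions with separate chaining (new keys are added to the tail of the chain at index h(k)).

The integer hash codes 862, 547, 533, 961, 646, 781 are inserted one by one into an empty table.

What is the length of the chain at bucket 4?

Insert 862: h=4, bucket 4 empty → new chain.
Insert 547: h=4, bucket 4 nonempty → append to chain.
Insert 533: h=6, bucket 6 empty → new chain.
Insert 961: h=4, bucket 4 nonempty → append to chain.
Insert 646: h=4, bucket 4 nonempty → append to chain.
Insert 781: h=4, bucket 4 nonempty → append to chain.
Final buckets:
0: .
1: .
2: .
3: .
4: 862 -> 547 -> 961 -> 646 -> 781
5: .
6: 533
7: .
8: .

5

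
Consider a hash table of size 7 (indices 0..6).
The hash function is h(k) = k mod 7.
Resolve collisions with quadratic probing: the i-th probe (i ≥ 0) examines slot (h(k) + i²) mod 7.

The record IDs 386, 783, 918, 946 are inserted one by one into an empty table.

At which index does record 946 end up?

386: h=1 => slot 1
783: h=6 => slot 6
918: h=1, probe 1,2 => slot 2
946: h=1, probe 1,2,5 => slot 5
Table: [_, 386, 918, _, _, 946, 783]

5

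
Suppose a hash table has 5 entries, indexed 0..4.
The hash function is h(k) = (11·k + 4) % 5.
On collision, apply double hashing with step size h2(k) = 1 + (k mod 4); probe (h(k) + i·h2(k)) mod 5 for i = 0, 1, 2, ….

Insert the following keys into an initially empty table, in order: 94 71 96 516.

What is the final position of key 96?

1

94: h=3 => slot 3
71: h=0 => slot 0
96: h=0, h2=1, probe 0,1 => slot 1
516: h=0, h2=1, probe 0,1,2 => slot 2
Table: [71, 96, 516, 94, —]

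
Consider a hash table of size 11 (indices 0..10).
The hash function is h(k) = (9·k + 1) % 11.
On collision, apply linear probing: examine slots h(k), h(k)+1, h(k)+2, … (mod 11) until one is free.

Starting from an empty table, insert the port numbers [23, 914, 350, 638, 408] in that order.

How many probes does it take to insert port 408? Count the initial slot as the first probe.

4

23: h=10 → slot 10
914: h=10, probe 10,0 → slot 0
350: h=5 → slot 5
638: h=1 → slot 1
408: h=10, probe 10,0,1,2 → slot 2
Table: [914, 638, 408, _, _, 350, _, _, _, _, 23]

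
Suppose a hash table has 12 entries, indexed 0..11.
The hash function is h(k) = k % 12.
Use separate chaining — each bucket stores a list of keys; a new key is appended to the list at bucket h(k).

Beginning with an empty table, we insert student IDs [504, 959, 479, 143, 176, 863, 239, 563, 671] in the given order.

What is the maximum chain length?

7

504 -> bucket 0
959 -> bucket 11
479 -> bucket 11 (collision)
143 -> bucket 11 (collision)
176 -> bucket 8
863 -> bucket 11 (collision)
239 -> bucket 11 (collision)
563 -> bucket 11 (collision)
671 -> bucket 11 (collision)
Final buckets:
0: 504
1: .
2: .
3: .
4: .
5: .
6: .
7: .
8: 176
9: .
10: .
11: 959 -> 479 -> 143 -> 863 -> 239 -> 563 -> 671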